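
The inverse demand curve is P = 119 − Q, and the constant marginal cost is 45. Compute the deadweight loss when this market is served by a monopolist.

DWL = 684.5

Under competition P = MC = 45, so Q = (119 − 45)/1 = 74.
A monopolist chooses Q where MR = MC. MR = 119 − 2Q; setting this equal to 45 gives Q = 37 and P = 82.
DWL is the triangle between Q = 37 and Q = 74: ½·(74 − 37)·(82 − 45) = 684.5.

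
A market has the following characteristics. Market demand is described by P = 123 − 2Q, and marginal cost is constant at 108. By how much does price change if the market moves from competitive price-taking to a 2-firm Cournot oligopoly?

Competitive firms price at marginal cost: P = 108, giving Q = 7.5.
With 2 symmetric Cournot firms, each firm's FOC gives 123 − 6q = 108, so q = 2.5, Q = 2·2.5 = 5, and P = 113.
Change in price: 113 − 108 = 5.

P rises by 5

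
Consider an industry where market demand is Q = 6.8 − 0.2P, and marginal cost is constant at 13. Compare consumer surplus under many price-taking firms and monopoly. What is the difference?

Consumer surplus falls by 33.075

Inverting demand: P = 34 − 5Q.
Competitive firms price at marginal cost: P = 13, giving Q = 4.2.
CS = ½·(34 − 13)·4.2 = 44.1.
Monopoly sets MR = MC: 34 − 10Q = 13 ⇒ Q = 2.1, P = 34 − 5·2.1 = 23.5.
CS = ½·(34 − 23.5)·2.1 = 11.025.
Change in consumer surplus: 11.025 − 44.1 = −33.075.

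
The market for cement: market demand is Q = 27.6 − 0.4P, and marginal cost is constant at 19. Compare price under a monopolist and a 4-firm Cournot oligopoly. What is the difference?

Inverting demand: P = 69 − 2.5Q.
Monopoly sets MR = MC: 69 − 5Q = 19 ⇒ Q = 10, P = 69 − 2.5·10 = 44.
Cournot with 4 identical firms: the symmetric best-response condition is 69 − 12.5q = 19. Each firm produces q = 4, total output Q = 16, price P = 29.
Change in price: 29 − 44 = −15.

Price falls by 15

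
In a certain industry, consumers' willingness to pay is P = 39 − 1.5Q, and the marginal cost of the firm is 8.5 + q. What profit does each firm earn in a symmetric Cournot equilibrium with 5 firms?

Cournot with 5 identical firms: the symmetric best-response condition is 39 − 9q = 8.5 + q. Each firm produces q = 3.05, total output Q = 15.25, price P = 16.125.
Each firm's profit = 16.125·3.05 − (8.5·3.05 + ½·1·3.05²) = 18.605.

π_i = 18.605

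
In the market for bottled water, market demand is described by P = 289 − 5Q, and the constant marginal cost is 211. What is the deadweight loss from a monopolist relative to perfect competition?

Competitive firms price at marginal cost: P = 211, giving Q = 15.6.
Monopoly sets MR = MC: 289 − 10Q = 211 ⇒ Q = 7.8, P = 289 − 5·7.8 = 250.
DWL is the triangle between Q = 7.8 and Q = 15.6: ½·(15.6 − 7.8)·(250 − 211) = 152.1.

DWL = 152.1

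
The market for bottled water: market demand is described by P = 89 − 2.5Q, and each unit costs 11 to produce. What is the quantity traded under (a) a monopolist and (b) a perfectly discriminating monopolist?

Monopoly: Q = 15.6; Perfect PD: Q = 31.2

The monopolist equates marginal revenue to marginal cost: 89 − 5Q = 11, so Q = 15.6. From demand, P = 50.
Under first-degree price discrimination the firm charges each unit its demand price and produces up to where P = MC, i.e. Q = 31.2. Consumer surplus is zero; producer surplus equals total surplus.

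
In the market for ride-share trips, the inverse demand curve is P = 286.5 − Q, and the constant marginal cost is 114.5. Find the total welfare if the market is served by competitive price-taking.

Under competition P = MC = 114.5, so Q = (286.5 − 114.5)/1 = 172.
CS = ½·(286.5 − 114.5)·172 = 14792; PS = (114.5 − 114.5)·172 = 0; TS = 14792.

TS = 14792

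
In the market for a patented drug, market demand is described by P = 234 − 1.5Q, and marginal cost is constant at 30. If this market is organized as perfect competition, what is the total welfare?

TS = 13872

Competitive firms price at marginal cost: P = 30, giving Q = 136.
CS = ½·(234 − 30)·136 = 13872; PS = (30 − 30)·136 = 0; TS = 13872.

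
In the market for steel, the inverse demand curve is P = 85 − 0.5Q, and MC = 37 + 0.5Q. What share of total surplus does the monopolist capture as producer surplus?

PS/TS = 0.75

The monopolist equates marginal revenue to marginal cost: 85 − Q = 37 + 0.5Q, so Q = 32. From demand, P = 69.
CS = ½·(85 − 69)·32 = 256.
PS = P·Q − VC(Q) = 69·32 − (37·32 + ½·0.5·32²) = 768.
Share captured = PS/TS = 768/1024 = 0.75.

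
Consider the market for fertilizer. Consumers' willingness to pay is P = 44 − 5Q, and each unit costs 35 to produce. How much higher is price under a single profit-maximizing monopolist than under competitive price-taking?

P rises by 4.5

Under competition P = MC = 35, so Q = (44 − 35)/5 = 1.8.
A monopolist chooses Q where MR = MC. MR = 44 − 10Q; setting this equal to 35 gives Q = 0.9 and P = 39.5.
Change in price: 39.5 − 35 = 4.5.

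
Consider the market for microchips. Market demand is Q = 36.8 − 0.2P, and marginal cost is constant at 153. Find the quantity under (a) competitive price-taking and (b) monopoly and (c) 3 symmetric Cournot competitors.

Competition: Q = 6.2; Monopoly: Q = 3.1; Cournot: Q = 4.65

Inverting demand: P = 184 − 5Q.
Perfect competition: P = MC = 153, so 184 − 5Q = 153 and Q = 6.2.
A monopolist chooses Q where MR = MC. MR = 184 − 10Q; setting this equal to 153 gives Q = 3.1 and P = 168.5.
With 3 symmetric Cournot firms, each firm's FOC gives 184 − 20q = 153, so q = 1.55, Q = 3·1.55 = 4.65, and P = 160.75.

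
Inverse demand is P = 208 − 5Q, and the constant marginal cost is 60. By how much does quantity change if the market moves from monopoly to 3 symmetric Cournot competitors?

Quantity rises by 7.4

A monopolist chooses Q where MR = MC. MR = 208 − 10Q; setting this equal to 60 gives Q = 14.8 and P = 134.
Cournot with 3 identical firms: the symmetric best-response condition is 208 − 20q = 60. Each firm produces q = 7.4, total output Q = 22.2, price P = 97.
Change in quantity: 22.2 − 14.8 = 7.4.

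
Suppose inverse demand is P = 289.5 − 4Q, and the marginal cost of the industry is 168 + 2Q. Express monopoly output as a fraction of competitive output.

Q_m/Q_c = 0.6

The monopolist equates marginal revenue to marginal cost: 289.5 − 8Q = 168 + 2Q, so Q = 12.15. From demand, P = 240.9.
Competitive equilibrium sets price equal to marginal cost: 289.5 − 4Q = 168 + 2Q, so Q = 20.25 and P = 208.5.
Ratio Q_m/Q_c = 12.15/20.25 = 0.6.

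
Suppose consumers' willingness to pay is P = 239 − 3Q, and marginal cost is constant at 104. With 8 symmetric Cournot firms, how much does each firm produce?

With 8 symmetric Cournot firms, each firm's FOC gives 239 − 27q = 104, so q = 5, Q = 8·5 = 40, and P = 119.

q_i = 5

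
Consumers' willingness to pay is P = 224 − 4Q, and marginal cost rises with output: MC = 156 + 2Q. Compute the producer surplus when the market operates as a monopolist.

A monopolist chooses Q where MR = MC. MR = 224 − 8Q; setting this equal to 156 + 2Q gives Q = 6.8 and P = 196.8.
PS = P·Q − VC(Q) = 196.8·6.8 − (156·6.8 + ½·2·6.8²) = 231.2.

PS = 231.2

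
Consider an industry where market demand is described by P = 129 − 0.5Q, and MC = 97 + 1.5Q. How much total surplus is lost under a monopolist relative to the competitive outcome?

DWL = 10.24

Under competition P = MC: 129 − 0.5Q = 97 + 1.5Q ⇒ Q = 16, P = 121.
Monopoly sets MR = MC: 129 − Q = 97 + 1.5Q ⇒ Q = 12.8, P = 129 − 0.5·12.8 = 122.6.
CS = ½·(129 − 121)·16 = 64; PS = (121·16 − 97·16 − ½·1.5·16²) = 192; TS = 256.
CS = ½·(129 − 122.6)·12.8 = 40.96; PS = (122.6·12.8 − 97·12.8 − ½·1.5·12.8²) = 204.8; TS = 245.76.
DWL = 256 − 245.76 = 10.24.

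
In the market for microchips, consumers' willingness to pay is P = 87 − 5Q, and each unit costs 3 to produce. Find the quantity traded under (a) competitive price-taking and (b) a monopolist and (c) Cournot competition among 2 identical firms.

Competitive firms price at marginal cost: P = 3, giving Q = 16.8.
The monopolist equates marginal revenue to marginal cost: 87 − 10Q = 3, so Q = 8.4. From demand, P = 45.
In a 2-firm Cournot equilibrium, symmetry and the first-order condition give q = (87 − 3)/(15) = 5.6. So Q = 11.2 and P = 31.

Competition: Q = 16.8; Monopoly: Q = 8.4; Cournot: Q = 11.2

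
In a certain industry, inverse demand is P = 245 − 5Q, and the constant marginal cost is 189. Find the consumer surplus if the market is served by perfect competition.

Under competition P = MC = 189, so Q = (245 − 189)/5 = 11.2.
CS = ½·(245 − 189)·11.2 = 313.6.

CS = 313.6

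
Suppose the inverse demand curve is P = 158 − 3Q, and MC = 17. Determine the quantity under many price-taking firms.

Under competition P = MC = 17, so Q = (158 − 17)/3 = 47.

Q = 47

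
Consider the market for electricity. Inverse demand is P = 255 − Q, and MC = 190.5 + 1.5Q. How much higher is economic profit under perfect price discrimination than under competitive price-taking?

π rises by 332.82

Under competition P = MC: 255 − Q = 190.5 + 1.5Q ⇒ Q = 25.8, P = 229.2.
Profit = 229.2·25.8 − (190.5·25.8 + ½·1.5·25.8²) = 499.23.
With perfect price discrimination, output is the efficient level Q = 25.8 (where demand meets MC), but every buyer pays their willingness to pay: CS = 0 and PS = total surplus.
PS equals the full surplus area, 832.05. Profit = 832.05 = 832.05.
Change in economic profit: 832.05 − 499.23 = 332.82.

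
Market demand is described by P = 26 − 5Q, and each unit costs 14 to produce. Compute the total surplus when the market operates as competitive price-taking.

TS = 14.4

Competitive firms price at marginal cost: P = 14, giving Q = 2.4.
CS = ½·(26 − 14)·2.4 = 14.4; PS = (14 − 14)·2.4 = 0; TS = 14.4.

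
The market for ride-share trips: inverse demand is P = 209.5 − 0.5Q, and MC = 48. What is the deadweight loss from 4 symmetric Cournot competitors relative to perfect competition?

Perfect competition: P = MC = 48, so 209.5 − 0.5Q = 48 and Q = 323.
In a 4-firm Cournot equilibrium, symmetry and the first-order condition give q = (209.5 − 48)/(2.5) = 64.6. So Q = 258.4 and P = 80.3.
DWL is the triangle between Q = 258.4 and Q = 323: ½·(323 − 258.4)·(80.3 − 48) = 1043.29.

DWL = 1043.29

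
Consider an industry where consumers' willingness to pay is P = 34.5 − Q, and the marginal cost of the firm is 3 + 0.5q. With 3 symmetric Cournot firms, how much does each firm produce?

q_i = 7

In a 3-firm Cournot equilibrium, symmetry and the first-order condition give q = (34.5 − 3)/(4.5) = 7. So Q = 21 and P = 13.5.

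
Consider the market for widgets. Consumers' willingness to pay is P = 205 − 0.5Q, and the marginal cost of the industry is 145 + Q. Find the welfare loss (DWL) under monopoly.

Competitive equilibrium sets price equal to marginal cost: 205 − 0.5Q = 145 + Q, so Q = 40 and P = 185.
Monopoly sets MR = MC: 205 − Q = 145 + Q ⇒ Q = 30, P = 205 − 0.5·30 = 190.
CS = ½·(205 − 185)·40 = 400; PS = (185·40 − 145·40 − ½·1·40²) = 800; TS = 1200.
CS = ½·(205 − 190)·30 = 225; PS = (190·30 − 145·30 − ½·1·30²) = 900; TS = 1125.
DWL = 1200 − 1125 = 75.

DWL = 75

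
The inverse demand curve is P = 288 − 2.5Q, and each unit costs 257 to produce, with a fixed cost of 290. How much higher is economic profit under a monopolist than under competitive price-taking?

π rises by 96.1

Under competition P = MC = 257, so Q = (288 − 257)/2.5 = 12.4.
Profit = (257 − 257)·12.4 − 290 = −290.
Monopoly sets MR = MC: 288 − 5Q = 257 ⇒ Q = 6.2, P = 288 − 2.5·6.2 = 272.5.
Profit = (272.5 − 257)·6.2 − 290 = −193.9.
Change in economic profit: −193.9 − −290 = 96.1.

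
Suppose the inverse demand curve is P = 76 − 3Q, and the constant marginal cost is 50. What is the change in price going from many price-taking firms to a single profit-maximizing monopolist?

Price rises by 13

Competitive firms price at marginal cost: P = 50, giving Q = 26/3.
The monopolist equates marginal revenue to marginal cost: 76 − 6Q = 50, so Q = 13/3. From demand, P = 63.
Change in price: 63 − 50 = 13.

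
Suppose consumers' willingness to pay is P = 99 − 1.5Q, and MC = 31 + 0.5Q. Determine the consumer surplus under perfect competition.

CS = 867

Competitive equilibrium sets price equal to marginal cost: 99 − 1.5Q = 31 + 0.5Q, so Q = 34 and P = 48.
CS = ½·(99 − 48)·34 = 867.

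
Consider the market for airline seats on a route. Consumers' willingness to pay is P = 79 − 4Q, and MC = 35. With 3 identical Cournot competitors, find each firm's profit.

With 3 symmetric Cournot firms, each firm's FOC gives 79 − 16q = 35, so q = 2.75, Q = 3·2.75 = 8.25, and P = 46.
Each firm's profit = (46 − 35)·2.75 = 30.25.

π_i = 30.25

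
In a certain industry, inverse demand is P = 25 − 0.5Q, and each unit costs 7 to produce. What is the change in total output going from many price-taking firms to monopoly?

Competitive firms price at marginal cost: P = 7, giving Q = 36.
Monopoly sets MR = MC: 25 − Q = 7 ⇒ Q = 18, P = 25 − 0.5·18 = 16.
Change in total output: 18 − 36 = −18.

Q falls by 18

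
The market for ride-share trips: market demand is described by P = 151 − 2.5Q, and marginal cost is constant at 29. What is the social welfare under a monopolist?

TS = 2232.6

A monopolist chooses Q where MR = MC. MR = 151 − 5Q; setting this equal to 29 gives Q = 24.4 and P = 90.
CS = ½·(151 − 90)·24.4 = 744.2; PS = (90 − 29)·24.4 = 1488.4; TS = 2232.6.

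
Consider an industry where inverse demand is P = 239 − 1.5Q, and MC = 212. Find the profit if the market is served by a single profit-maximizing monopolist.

Profit = 121.5

The monopolist equates marginal revenue to marginal cost: 239 − 3Q = 212, so Q = 9. From demand, P = 225.5.
Profit = (225.5 − 212)·9 = 121.5.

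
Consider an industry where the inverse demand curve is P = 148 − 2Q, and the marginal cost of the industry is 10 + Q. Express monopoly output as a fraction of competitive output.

Q_m/Q_c = 0.6

The monopolist equates marginal revenue to marginal cost: 148 − 4Q = 10 + Q, so Q = 27.6. From demand, P = 92.8.
Under competition P = MC: 148 − 2Q = 10 + Q ⇒ Q = 46, P = 56.
Ratio Q_m/Q_c = 27.6/46 = 0.6.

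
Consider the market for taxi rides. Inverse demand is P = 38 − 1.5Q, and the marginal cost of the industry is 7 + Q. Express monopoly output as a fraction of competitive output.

Q_m/Q_c = 0.625

The monopolist equates marginal revenue to marginal cost: 38 − 3Q = 7 + Q, so Q = 7.75. From demand, P = 26.375.
Competitive equilibrium sets price equal to marginal cost: 38 − 1.5Q = 7 + Q, so Q = 12.4 and P = 19.4.
Ratio Q_m/Q_c = 7.75/12.4 = 0.625.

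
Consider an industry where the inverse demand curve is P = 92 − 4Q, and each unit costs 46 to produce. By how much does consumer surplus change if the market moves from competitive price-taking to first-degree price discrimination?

Consumer surplus falls by 264.5

Perfect competition: P = MC = 46, so 92 − 4Q = 46 and Q = 11.5.
CS = ½·(92 − 46)·11.5 = 264.5.
Under first-degree price discrimination the firm charges each unit its demand price and produces up to where P = MC, i.e. Q = 11.5. Consumer surplus is zero; producer surplus equals total surplus.
CS = 0.
Change in consumer surplus: 0 − 264.5 = −264.5.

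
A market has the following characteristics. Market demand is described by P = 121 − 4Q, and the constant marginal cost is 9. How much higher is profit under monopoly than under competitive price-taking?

Under competition P = MC = 9, so Q = (121 − 9)/4 = 28.
Profit = (9 − 9)·28 = 0.
The monopolist equates marginal revenue to marginal cost: 121 − 8Q = 9, so Q = 14. From demand, P = 65.
Profit = (65 − 9)·14 = 784.
Change in profit: 784 − 0 = 784.

Profit rises by 784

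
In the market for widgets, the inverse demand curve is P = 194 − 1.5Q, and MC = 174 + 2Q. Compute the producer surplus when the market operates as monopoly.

PS = 40

A monopolist chooses Q where MR = MC. MR = 194 − 3Q; setting this equal to 174 + 2Q gives Q = 4 and P = 188.
PS = P·Q − VC(Q) = 188·4 − (174·4 + ½·2·4²) = 40.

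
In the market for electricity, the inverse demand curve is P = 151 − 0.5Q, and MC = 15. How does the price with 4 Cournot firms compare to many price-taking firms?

Cournot with 4 identical firms: the symmetric best-response condition is 151 − 2.5q = 15. Each firm produces q = 54.4, total output Q = 217.6, price P = 42.2.
Perfect competition: P = MC = 15, so 151 − 0.5Q = 15 and Q = 272.

Cournot: P = 42.2; Competition: P = 15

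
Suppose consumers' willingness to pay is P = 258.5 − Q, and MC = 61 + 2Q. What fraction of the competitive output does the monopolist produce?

Q_m/Q_c = 0.75

Monopoly sets MR = MC: 258.5 − 2Q = 61 + 2Q ⇒ Q = 49.375, P = 258.5 − 49.375 = 209.125.
Competitive equilibrium sets price equal to marginal cost: 258.5 − Q = 61 + 2Q, so Q = 395/6 and P = 578/3.
Ratio Q_m/Q_c = 49.375/(395/6) = 0.75.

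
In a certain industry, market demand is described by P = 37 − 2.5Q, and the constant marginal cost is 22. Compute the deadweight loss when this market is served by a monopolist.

DWL = 11.25

Perfect competition: P = MC = 22, so 37 − 2.5Q = 22 and Q = 6.
The monopolist equates marginal revenue to marginal cost: 37 − 5Q = 22, so Q = 3. From demand, P = 29.5.
DWL is the triangle between Q = 3 and Q = 6: ½·(6 − 3)·(29.5 − 22) = 11.25.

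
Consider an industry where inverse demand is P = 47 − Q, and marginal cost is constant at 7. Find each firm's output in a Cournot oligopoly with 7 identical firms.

q_i = 5

Cournot with 7 identical firms: the symmetric best-response condition is 47 − 8q = 7. Each firm produces q = 5, total output Q = 35, price P = 12.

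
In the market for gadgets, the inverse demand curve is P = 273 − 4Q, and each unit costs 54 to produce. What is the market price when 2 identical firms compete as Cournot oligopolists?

P = 127

With 2 symmetric Cournot firms, each firm's FOC gives 273 − 12q = 54, so q = 18.25, Q = 2·18.25 = 36.5, and P = 127.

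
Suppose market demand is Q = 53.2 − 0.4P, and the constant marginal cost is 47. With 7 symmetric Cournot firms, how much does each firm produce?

q_i = 4.3

Inverting demand: P = 133 − 2.5Q.
In a 7-firm Cournot equilibrium, symmetry and the first-order condition give q = (133 − 47)/(20) = 4.3. So Q = 30.1 and P = 57.75.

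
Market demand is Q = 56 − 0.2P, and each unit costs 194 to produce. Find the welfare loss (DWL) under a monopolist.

DWL = 184.9

Inverting demand: P = 280 − 5Q.
Competitive firms price at marginal cost: P = 194, giving Q = 17.2.
Monopoly sets MR = MC: 280 − 10Q = 194 ⇒ Q = 8.6, P = 280 − 5·8.6 = 237.
DWL is the triangle between Q = 8.6 and Q = 17.2: ½·(17.2 − 8.6)·(237 − 194) = 184.9.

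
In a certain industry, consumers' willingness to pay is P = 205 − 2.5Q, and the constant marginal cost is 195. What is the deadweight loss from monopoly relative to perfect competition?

Perfect competition: P = MC = 195, so 205 − 2.5Q = 195 and Q = 4.
The monopolist equates marginal revenue to marginal cost: 205 − 5Q = 195, so Q = 2. From demand, P = 200.
DWL is the triangle between Q = 2 and Q = 4: ½·(4 − 2)·(200 − 195) = 5.

DWL = 5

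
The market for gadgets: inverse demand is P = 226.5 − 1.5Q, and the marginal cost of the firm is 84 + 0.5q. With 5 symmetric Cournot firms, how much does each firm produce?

q_i = 15

In a 5-firm Cournot equilibrium, symmetry and the first-order condition give q = (226.5 − 84)/(9.5) = 15. So Q = 75 and P = 114.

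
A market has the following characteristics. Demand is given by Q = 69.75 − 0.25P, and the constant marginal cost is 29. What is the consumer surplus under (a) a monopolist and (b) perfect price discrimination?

Inverting demand: P = 279 − 4Q.
Monopoly sets MR = MC: 279 − 8Q = 29 ⇒ Q = 31.25, P = 279 − 4·31.25 = 154.
CS = ½·(279 − 154)·31.25 = 1953.125.
With perfect price discrimination, output is the efficient level Q = 62.5 (where demand meets MC), but every buyer pays their willingness to pay: CS = 0 and PS = total surplus.
CS = 0.

Monopoly: CS = 1953.125; Perfect PD: CS = 0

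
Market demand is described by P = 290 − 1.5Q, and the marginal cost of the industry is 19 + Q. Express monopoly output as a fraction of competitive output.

Monopoly sets MR = MC: 290 − 3Q = 19 + Q ⇒ Q = 67.75, P = 290 − 1.5·67.75 = 188.375.
Under competition P = MC: 290 − 1.5Q = 19 + Q ⇒ Q = 108.4, P = 127.4.
Ratio Q_m/Q_c = 67.75/108.4 = 0.625.

Q_m/Q_c = 0.625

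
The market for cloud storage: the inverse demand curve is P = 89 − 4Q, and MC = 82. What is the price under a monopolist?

P = 85.5

Monopoly sets MR = MC: 89 − 8Q = 82 ⇒ Q = 0.875, P = 89 − 4·0.875 = 85.5.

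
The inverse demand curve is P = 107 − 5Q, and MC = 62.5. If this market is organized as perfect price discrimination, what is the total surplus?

Under first-degree price discrimination the firm charges each unit its demand price and produces up to where P = MC, i.e. Q = 8.9. Consumer surplus is zero; producer surplus equals total surplus.
TS = 198.025 (equal to competitive TS).

TS = 198.025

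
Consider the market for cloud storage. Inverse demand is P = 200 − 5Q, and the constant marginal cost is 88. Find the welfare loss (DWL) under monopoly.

DWL = 313.6

Under competition P = MC = 88, so Q = (200 − 88)/5 = 22.4.
The monopolist equates marginal revenue to marginal cost: 200 − 10Q = 88, so Q = 11.2. From demand, P = 144.
DWL is the triangle between Q = 11.2 and Q = 22.4: ½·(22.4 − 11.2)·(144 − 88) = 313.6.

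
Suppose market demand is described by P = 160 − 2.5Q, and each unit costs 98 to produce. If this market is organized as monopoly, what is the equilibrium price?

P = 129

A monopolist chooses Q where MR = MC. MR = 160 − 5Q; setting this equal to 98 gives Q = 12.4 and P = 129.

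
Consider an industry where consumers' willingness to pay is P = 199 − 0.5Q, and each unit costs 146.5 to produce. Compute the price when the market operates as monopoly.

P = 172.75

A monopolist chooses Q where MR = MC. MR = 199 − Q; setting this equal to 146.5 gives Q = 52.5 and P = 172.75.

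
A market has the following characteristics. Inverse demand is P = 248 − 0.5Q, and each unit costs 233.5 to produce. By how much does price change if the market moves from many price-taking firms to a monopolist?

P rises by 7.25

Under competition P = MC = 233.5, so Q = (248 − 233.5)/0.5 = 29.
Monopoly sets MR = MC: 248 − Q = 233.5 ⇒ Q = 14.5, P = 248 − 0.5·14.5 = 240.75.
Change in price: 240.75 − 233.5 = 7.25.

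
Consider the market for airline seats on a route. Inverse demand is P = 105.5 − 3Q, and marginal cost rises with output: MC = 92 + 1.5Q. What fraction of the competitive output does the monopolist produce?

A monopolist chooses Q where MR = MC. MR = 105.5 − 6Q; setting this equal to 92 + 1.5Q gives Q = 1.8 and P = 100.1.
Competitive equilibrium sets price equal to marginal cost: 105.5 − 3Q = 92 + 1.5Q, so Q = 3 and P = 96.5.
Ratio Q_m/Q_c = 1.8/3 = 0.6.

Q_m/Q_c = 0.6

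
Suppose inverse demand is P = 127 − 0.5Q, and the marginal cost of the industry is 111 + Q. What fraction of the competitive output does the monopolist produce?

The monopolist equates marginal revenue to marginal cost: 127 − Q = 111 + Q, so Q = 8. From demand, P = 123.
Under competition P = MC: 127 − 0.5Q = 111 + Q ⇒ Q = 32/3, P = 365/3.
Ratio Q_m/Q_c = 8/(32/3) = 0.75.

Q_m/Q_c = 0.75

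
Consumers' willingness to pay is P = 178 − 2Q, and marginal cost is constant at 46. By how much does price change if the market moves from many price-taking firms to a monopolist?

Under competition P = MC = 46, so Q = (178 − 46)/2 = 66.
Monopoly sets MR = MC: 178 − 4Q = 46 ⇒ Q = 33, P = 178 − 2·33 = 112.
Change in price: 112 − 46 = 66.

P rises by 66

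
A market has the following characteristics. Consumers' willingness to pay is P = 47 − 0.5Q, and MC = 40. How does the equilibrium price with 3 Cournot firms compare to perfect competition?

Cournot: P = 41.75; Competition: P = 40

With 3 symmetric Cournot firms, each firm's FOC gives 47 − 2q = 40, so q = 3.5, Q = 3·3.5 = 10.5, and P = 41.75.
Perfect competition: P = MC = 40, so 47 − 0.5Q = 40 and Q = 14.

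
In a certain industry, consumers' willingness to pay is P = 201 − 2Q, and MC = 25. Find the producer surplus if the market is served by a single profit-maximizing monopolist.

PS = 3872

Monopoly sets MR = MC: 201 − 4Q = 25 ⇒ Q = 44, P = 201 − 2·44 = 113.
PS = (113 − 25)·44 = 3872.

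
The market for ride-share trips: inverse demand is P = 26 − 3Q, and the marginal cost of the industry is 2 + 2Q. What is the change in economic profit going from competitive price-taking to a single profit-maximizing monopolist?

π rises by 12.96

Competitive equilibrium sets price equal to marginal cost: 26 − 3Q = 2 + 2Q, so Q = 4.8 and P = 11.6.
Profit = 11.6·4.8 − (2·4.8 + ½·2·4.8²) = 23.04.
The monopolist equates marginal revenue to marginal cost: 26 − 6Q = 2 + 2Q, so Q = 3. From demand, P = 17.
Profit = 17·3 − (2·3 + ½·2·3²) = 36.
Change in economic profit: 36 − 23.04 = 12.96.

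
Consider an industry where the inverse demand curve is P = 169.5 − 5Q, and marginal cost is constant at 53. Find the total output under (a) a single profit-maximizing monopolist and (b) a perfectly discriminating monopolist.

Monopoly: Q = 11.65; Perfect PD: Q = 23.3

Monopoly sets MR = MC: 169.5 − 10Q = 53 ⇒ Q = 11.65, P = 169.5 − 5·11.65 = 111.25.
A perfectly discriminating monopolist sells every unit with P(Q) ≥ MC(Q), so output equals the competitive quantity Q = 23.3. Each buyer pays their reservation price, so CS = 0 and the firm captures all surplus.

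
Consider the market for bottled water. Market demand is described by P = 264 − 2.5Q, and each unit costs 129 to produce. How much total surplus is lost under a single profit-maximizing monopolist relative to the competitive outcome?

DWL = 911.25

Under competition P = MC = 129, so Q = (264 − 129)/2.5 = 54.
Monopoly sets MR = MC: 264 − 5Q = 129 ⇒ Q = 27, P = 264 − 2.5·27 = 196.5.
DWL is the triangle between Q = 27 and Q = 54: ½·(54 − 27)·(196.5 − 129) = 911.25.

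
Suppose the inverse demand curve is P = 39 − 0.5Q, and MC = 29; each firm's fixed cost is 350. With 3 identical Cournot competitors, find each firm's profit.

π_i = −337.5

With 3 symmetric Cournot firms, each firm's FOC gives 39 − 2q = 29, so q = 5, Q = 3·5 = 15, and P = 31.5.
Each firm's profit = (31.5 − 29)·5 − 350 = −337.5.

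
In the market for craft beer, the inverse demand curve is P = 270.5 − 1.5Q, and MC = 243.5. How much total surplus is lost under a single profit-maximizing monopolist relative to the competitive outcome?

Perfect competition: P = MC = 243.5, so 270.5 − 1.5Q = 243.5 and Q = 18.
A monopolist chooses Q where MR = MC. MR = 270.5 − 3Q; setting this equal to 243.5 gives Q = 9 and P = 257.
DWL is the triangle between Q = 9 and Q = 18: ½·(18 − 9)·(257 − 243.5) = 60.75.

DWL = 60.75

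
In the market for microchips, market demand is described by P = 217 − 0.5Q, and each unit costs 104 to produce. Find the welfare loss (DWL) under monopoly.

DWL = 3192.25

Under competition P = MC = 104, so Q = (217 − 104)/0.5 = 226.
The monopolist equates marginal revenue to marginal cost: 217 − Q = 104, so Q = 113. From demand, P = 160.5.
DWL is the triangle between Q = 113 and Q = 226: ½·(226 − 113)·(160.5 − 104) = 3192.25.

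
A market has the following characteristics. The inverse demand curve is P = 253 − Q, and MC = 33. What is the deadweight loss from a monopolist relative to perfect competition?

DWL = 6050

Under competition P = MC = 33, so Q = (253 − 33)/1 = 220.
The monopolist equates marginal revenue to marginal cost: 253 − 2Q = 33, so Q = 110. From demand, P = 143.
DWL is the triangle between Q = 110 and Q = 220: ½·(220 − 110)·(143 − 33) = 6050.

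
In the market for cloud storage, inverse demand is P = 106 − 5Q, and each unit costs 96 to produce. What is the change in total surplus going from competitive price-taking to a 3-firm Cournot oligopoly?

TS falls by 0.625

Under competition P = MC = 96, so Q = (106 − 96)/5 = 2.
CS = ½·(106 − 96)·2 = 10; PS = (96 − 96)·2 = 0; TS = 10.
In a 3-firm Cournot equilibrium, symmetry and the first-order condition give q = (106 − 96)/(20) = 0.5. So Q = 1.5 and P = 98.5.
CS = ½·(106 − 98.5)·1.5 = 5.625; PS = (98.5 − 96)·1.5 = 3.75; TS = 9.375.
Change in total surplus: 9.375 − 10 = −0.625.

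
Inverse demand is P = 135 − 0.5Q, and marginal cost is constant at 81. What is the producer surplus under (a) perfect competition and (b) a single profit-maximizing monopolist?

Competitive firms price at marginal cost: P = 81, giving Q = 108.
PS = (81 − 81)·108 = 0.
A monopolist chooses Q where MR = MC. MR = 135 − Q; setting this equal to 81 gives Q = 54 and P = 108.
PS = (108 − 81)·54 = 1458.

Competition: PS = 0; Monopoly: PS = 1458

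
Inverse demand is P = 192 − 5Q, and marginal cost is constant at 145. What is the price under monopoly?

The monopolist equates marginal revenue to marginal cost: 192 − 10Q = 145, so Q = 4.7. From demand, P = 168.5.

P = 168.5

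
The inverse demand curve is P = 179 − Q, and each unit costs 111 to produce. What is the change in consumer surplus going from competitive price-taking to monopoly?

CS falls by 1734

Under competition P = MC = 111, so Q = (179 − 111)/1 = 68.
CS = ½·(179 − 111)·68 = 2312.
The monopolist equates marginal revenue to marginal cost: 179 − 2Q = 111, so Q = 34. From demand, P = 145.
CS = ½·(179 − 145)·34 = 578.
Change in consumer surplus: 578 − 2312 = −1734.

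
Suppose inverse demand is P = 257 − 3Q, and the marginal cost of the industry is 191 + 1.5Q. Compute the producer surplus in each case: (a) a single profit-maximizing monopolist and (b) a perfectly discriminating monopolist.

Monopoly sets MR = MC: 257 − 6Q = 191 + 1.5Q ⇒ Q = 8.8, P = 257 − 3·8.8 = 230.6.
PS = P·Q − VC(Q) = 230.6·8.8 − (191·8.8 + ½·1.5·8.8²) = 290.4.
A perfectly discriminating monopolist sells every unit with P(Q) ≥ MC(Q), so output equals the competitive quantity Q = 44/3. Each buyer pays their reservation price, so CS = 0 and the firm captures all surplus.
PS = ½·(257 − 191)·44/3 = 484.

Monopoly: PS = 290.4; Perfect PD: PS = 484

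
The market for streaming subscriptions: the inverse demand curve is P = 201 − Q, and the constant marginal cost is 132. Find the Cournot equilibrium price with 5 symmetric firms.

With 5 symmetric Cournot firms, each firm's FOC gives 201 − 6q = 132, so q = 11.5, Q = 5·11.5 = 57.5, and P = 143.5.

P = 143.5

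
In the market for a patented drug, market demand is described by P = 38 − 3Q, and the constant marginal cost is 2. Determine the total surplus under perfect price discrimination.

A perfectly discriminating monopolist sells every unit with P(Q) ≥ MC(Q), so output equals the competitive quantity Q = 12. Each buyer pays their reservation price, so CS = 0 and the firm captures all surplus.
TS = 216 (equal to competitive TS).

TS = 216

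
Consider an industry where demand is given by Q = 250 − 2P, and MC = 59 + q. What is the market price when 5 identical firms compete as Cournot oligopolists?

Inverting demand: P = 125 − 0.5Q.
Cournot with 5 identical firms: the symmetric best-response condition is 125 − 3q = 59 + q. Each firm produces q = 16.5, total output Q = 82.5, price P = 83.75.

P = 83.75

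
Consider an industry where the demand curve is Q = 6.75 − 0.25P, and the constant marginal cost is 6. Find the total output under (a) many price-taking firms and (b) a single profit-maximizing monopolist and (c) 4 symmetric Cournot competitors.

Inverting demand: P = 27 − 4Q.
Competitive firms price at marginal cost: P = 6, giving Q = 5.25.
The monopolist equates marginal revenue to marginal cost: 27 − 8Q = 6, so Q = 2.625. From demand, P = 16.5.
In a 4-firm Cournot equilibrium, symmetry and the first-order condition give q = (27 − 6)/(20) = 1.05. So Q = 4.2 and P = 10.2.

Competition: Q = 5.25; Monopoly: Q = 2.625; Cournot: Q = 4.2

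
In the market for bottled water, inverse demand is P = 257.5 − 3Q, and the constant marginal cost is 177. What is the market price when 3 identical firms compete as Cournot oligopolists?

With 3 symmetric Cournot firms, each firm's FOC gives 257.5 − 12q = 177, so q = 161/24, Q = 3·161/24 = 20.125, and P = 197.125.

P = 197.125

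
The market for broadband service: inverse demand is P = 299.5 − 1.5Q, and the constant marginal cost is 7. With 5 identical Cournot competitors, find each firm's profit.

π_i = 1584.375

With 5 symmetric Cournot firms, each firm's FOC gives 299.5 − 9q = 7, so q = 32.5, Q = 5·32.5 = 162.5, and P = 55.75.
Each firm's profit = (55.75 − 7)·32.5 = 1584.375.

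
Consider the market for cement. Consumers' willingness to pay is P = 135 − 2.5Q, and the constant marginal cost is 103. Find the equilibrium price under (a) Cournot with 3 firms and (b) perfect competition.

Cournot: P = 111; Competition: P = 103

Cournot with 3 identical firms: the symmetric best-response condition is 135 − 10q = 103. Each firm produces q = 3.2, total output Q = 9.6, price P = 111.
Perfect competition: P = MC = 103, so 135 − 2.5Q = 103 and Q = 12.8.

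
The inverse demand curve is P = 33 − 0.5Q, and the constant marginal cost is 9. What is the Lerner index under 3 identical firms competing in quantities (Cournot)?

Lerner index = 0.4

In a 3-firm Cournot equilibrium, symmetry and the first-order condition give q = (33 − 9)/(2) = 12. So Q = 36 and P = 15.
Lerner index = (P − MC)/P = (15 − 9)/15 = 0.4.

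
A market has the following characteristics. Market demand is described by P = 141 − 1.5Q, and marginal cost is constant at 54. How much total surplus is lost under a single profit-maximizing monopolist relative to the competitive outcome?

Competitive firms price at marginal cost: P = 54, giving Q = 58.
Monopoly sets MR = MC: 141 − 3Q = 54 ⇒ Q = 29, P = 141 − 1.5·29 = 97.5.
DWL is the triangle between Q = 29 and Q = 58: ½·(58 − 29)·(97.5 − 54) = 630.75.

DWL = 630.75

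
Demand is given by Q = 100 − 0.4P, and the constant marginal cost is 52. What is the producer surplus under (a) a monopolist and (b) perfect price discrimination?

Inverting demand: P = 250 − 2.5Q.
A monopolist chooses Q where MR = MC. MR = 250 − 5Q; setting this equal to 52 gives Q = 39.6 and P = 151.
PS = (151 − 52)·39.6 = 3920.4.
Under first-degree price discrimination the firm charges each unit its demand price and produces up to where P = MC, i.e. Q = 79.2. Consumer surplus is zero; producer surplus equals total surplus.
PS = ½·(250 − 52)·79.2 = 7840.8.

Monopoly: PS = 3920.4; Perfect PD: PS = 7840.8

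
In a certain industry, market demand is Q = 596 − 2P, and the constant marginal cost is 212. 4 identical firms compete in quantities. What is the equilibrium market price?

P = 229.2

Inverting demand: P = 298 − 0.5Q.
In a 4-firm Cournot equilibrium, symmetry and the first-order condition give q = (298 − 212)/(2.5) = 34.4. So Q = 137.6 and P = 229.2.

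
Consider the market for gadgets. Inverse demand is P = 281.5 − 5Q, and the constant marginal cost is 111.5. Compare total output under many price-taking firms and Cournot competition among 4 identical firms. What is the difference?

Under competition P = MC = 111.5, so Q = (281.5 − 111.5)/5 = 34.
Cournot with 4 identical firms: the symmetric best-response condition is 281.5 − 25q = 111.5. Each firm produces q = 6.8, total output Q = 27.2, price P = 145.5.
Change in total output: 27.2 − 34 = −6.8.

Q falls by 6.8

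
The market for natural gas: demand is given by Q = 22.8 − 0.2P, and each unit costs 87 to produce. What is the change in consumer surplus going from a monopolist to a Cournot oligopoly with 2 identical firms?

Consumer surplus rises by 14.175

Inverting demand: P = 114 − 5Q.
The monopolist equates marginal revenue to marginal cost: 114 − 10Q = 87, so Q = 2.7. From demand, P = 100.5.
CS = ½·(114 − 100.5)·2.7 = 18.225.
With 2 symmetric Cournot firms, each firm's FOC gives 114 − 15q = 87, so q = 1.8, Q = 2·1.8 = 3.6, and P = 96.
CS = ½·(114 − 96)·3.6 = 32.4.
Change in consumer surplus: 32.4 − 18.225 = 14.175.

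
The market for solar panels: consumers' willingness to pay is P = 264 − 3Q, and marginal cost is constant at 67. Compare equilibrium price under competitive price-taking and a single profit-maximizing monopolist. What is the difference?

Under competition P = MC = 67, so Q = (264 − 67)/3 = 197/3.
A monopolist chooses Q where MR = MC. MR = 264 − 6Q; setting this equal to 67 gives Q = 197/6 and P = 165.5.
Change in equilibrium price: 165.5 − 67 = 98.5.

Equilibrium price rises by 98.5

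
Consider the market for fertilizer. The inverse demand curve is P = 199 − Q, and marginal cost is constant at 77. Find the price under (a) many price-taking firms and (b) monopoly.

Competition: P = 77; Monopoly: P = 138

Perfect competition: P = MC = 77, so 199 − Q = 77 and Q = 122.
The monopolist equates marginal revenue to marginal cost: 199 − 2Q = 77, so Q = 61. From demand, P = 138.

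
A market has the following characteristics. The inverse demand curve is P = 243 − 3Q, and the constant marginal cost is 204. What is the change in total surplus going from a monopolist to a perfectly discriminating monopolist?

Monopoly sets MR = MC: 243 − 6Q = 204 ⇒ Q = 6.5, P = 243 − 3·6.5 = 223.5.
CS = ½·(243 − 223.5)·6.5 = 63.375; PS = (223.5 − 204)·6.5 = 126.75; TS = 190.125.
Under first-degree price discrimination the firm charges each unit its demand price and produces up to where P = MC, i.e. Q = 13. Consumer surplus is zero; producer surplus equals total surplus.
TS = 253.5 (equal to competitive TS).
Change in total surplus: 253.5 − 190.125 = 63.375.

Total surplus rises by 63.375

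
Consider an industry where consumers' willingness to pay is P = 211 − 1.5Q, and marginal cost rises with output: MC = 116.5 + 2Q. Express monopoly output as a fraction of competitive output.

Q_m/Q_c = 0.7

A monopolist chooses Q where MR = MC. MR = 211 − 3Q; setting this equal to 116.5 + 2Q gives Q = 18.9 and P = 182.65.
Under competition P = MC: 211 − 1.5Q = 116.5 + 2Q ⇒ Q = 27, P = 170.5.
Ratio Q_m/Q_c = 18.9/27 = 0.7.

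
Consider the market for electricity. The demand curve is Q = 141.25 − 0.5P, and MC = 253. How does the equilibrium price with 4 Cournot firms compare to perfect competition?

Inverting demand: P = 282.5 − 2Q.
Cournot with 4 identical firms: the symmetric best-response condition is 282.5 − 10q = 253. Each firm produces q = 2.95, total output Q = 11.8, price P = 258.9.
Competitive firms price at marginal cost: P = 253, giving Q = 14.75.

Cournot: P = 258.9; Competition: P = 253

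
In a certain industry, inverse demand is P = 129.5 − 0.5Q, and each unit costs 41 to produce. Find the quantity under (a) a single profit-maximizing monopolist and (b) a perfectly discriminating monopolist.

Monopoly sets MR = MC: 129.5 − Q = 41 ⇒ Q = 88.5, P = 129.5 − 0.5·88.5 = 85.25.
A perfectly discriminating monopolist sells every unit with P(Q) ≥ MC(Q), so output equals the competitive quantity Q = 177. Each buyer pays their reservation price, so CS = 0 and the firm captures all surplus.

Monopoly: Q = 88.5; Perfect PD: Q = 177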